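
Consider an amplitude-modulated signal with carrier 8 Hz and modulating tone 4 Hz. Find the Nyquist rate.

24 Hz

AM sidebands sit at fc ± fm = 4 Hz and 12 Hz.
Highest-frequency component: 12 Hz.
Nyquist rate = 2 × 12 Hz = 24 Hz.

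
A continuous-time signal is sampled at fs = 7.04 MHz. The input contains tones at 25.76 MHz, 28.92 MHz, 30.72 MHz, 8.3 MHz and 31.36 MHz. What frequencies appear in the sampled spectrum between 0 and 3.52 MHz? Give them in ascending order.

0.76 MHz, 1.26 MHz, 2.4 MHz, 2.56 MHz, 3.2 MHz

fs/2 = 3.52 MHz.
25.76 MHz mod fs = 4.64 MHz.
4.64 MHz > fs/2 = 3.52 MHz, folds to fs − 4.64 MHz = 2.4 MHz.
28.92 MHz mod fs = 0.76 MHz.
0.76 MHz ≤ fs/2 = 3.52 MHz, appears at 0.76 MHz.
30.72 MHz mod fs = 2.56 MHz.
2.56 MHz ≤ fs/2 = 3.52 MHz, appears at 2.56 MHz.
8.3 MHz mod fs = 1.26 MHz.
1.26 MHz ≤ fs/2 = 3.52 MHz, appears at 1.26 MHz.
31.36 MHz mod fs = 3.2 MHz.
3.2 MHz ≤ fs/2 = 3.52 MHz, appears at 3.2 MHz.
Distinct values: {0.76 MHz, 1.26 MHz, 2.4 MHz, 2.56 MHz, 3.2 MHz}.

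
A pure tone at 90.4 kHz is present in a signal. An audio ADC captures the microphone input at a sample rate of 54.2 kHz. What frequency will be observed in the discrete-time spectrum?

90.4 kHz mod fs = 36.2 kHz.
36.2 kHz > fs/2 = 27.1 kHz, folds to fs − 36.2 kHz = 18 kHz.

18 kHz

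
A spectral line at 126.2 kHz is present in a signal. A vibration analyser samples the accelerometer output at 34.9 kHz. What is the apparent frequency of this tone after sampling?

13.4 kHz

126.2 kHz mod fs = 21.5 kHz.
21.5 kHz > fs/2 = 17.45 kHz, folds to fs − 21.5 kHz = 13.4 kHz.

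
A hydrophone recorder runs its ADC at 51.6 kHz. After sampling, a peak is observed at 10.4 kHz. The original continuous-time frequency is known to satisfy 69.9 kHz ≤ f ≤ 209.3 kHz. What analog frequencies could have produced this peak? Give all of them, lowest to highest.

Frequencies that alias to 10.4 kHz are k·fs ± 10.4 kHz for integer k ≥ 0.
k=0: 10.4 kHz.
k=1: 41.2 kHz, 62 kHz.
k=2: 92.8 kHz, 113.6 kHz.
k=3: 144.4 kHz, 165.2 kHz.
k=4: 196 kHz, 216.8 kHz.
k=5: 247.6 kHz, 268.4 kHz.
Within [69.9 kHz, 209.3 kHz]: 92.8 kHz, 113.6 kHz, 144.4 kHz, 165.2 kHz, 196 kHz.

92.8 kHz, 113.6 kHz, 144.4 kHz, 165.2 kHz, 196 kHz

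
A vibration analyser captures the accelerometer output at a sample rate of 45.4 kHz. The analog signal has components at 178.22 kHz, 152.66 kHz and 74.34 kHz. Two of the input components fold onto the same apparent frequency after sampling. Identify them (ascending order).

74.34 kHz, 152.66 kHz

fs/2 = 22.7 kHz.
178.22 kHz mod fs = 42.02 kHz.
42.02 kHz > fs/2 = 22.7 kHz, folds to fs − 42.02 kHz = 3.38 kHz.
152.66 kHz mod fs = 16.46 kHz.
16.46 kHz ≤ fs/2 = 22.7 kHz, appears at 16.46 kHz.
74.34 kHz mod fs = 28.94 kHz.
28.94 kHz > fs/2 = 22.7 kHz, folds to fs − 28.94 kHz = 16.46 kHz.
74.34 kHz and 152.66 kHz both map to 16.46 kHz.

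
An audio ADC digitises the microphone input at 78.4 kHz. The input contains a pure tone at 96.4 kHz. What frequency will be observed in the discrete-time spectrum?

96.4 kHz mod fs = 18 kHz.
18 kHz ≤ fs/2 = 39.2 kHz, appears at 18 kHz.

18 kHz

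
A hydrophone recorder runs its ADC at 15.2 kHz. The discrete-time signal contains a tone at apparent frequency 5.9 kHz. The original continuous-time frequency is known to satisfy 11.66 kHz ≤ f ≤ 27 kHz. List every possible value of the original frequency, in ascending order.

21.1 kHz, 24.5 kHz

Frequencies that alias to 5.9 kHz are k·fs ± 5.9 kHz for integer k ≥ 0.
k=0: 5.9 kHz.
k=1: 9.3 kHz, 21.1 kHz.
k=2: 24.5 kHz, 36.3 kHz.
k=3: 39.7 kHz, 51.5 kHz.
Within [11.66 kHz, 27 kHz]: 21.1 kHz, 24.5 kHz.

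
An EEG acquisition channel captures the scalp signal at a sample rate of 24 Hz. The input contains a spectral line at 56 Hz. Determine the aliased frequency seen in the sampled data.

8 Hz

56 Hz mod fs = 8 Hz.
8 Hz ≤ fs/2 = 12 Hz, appears at 8 Hz.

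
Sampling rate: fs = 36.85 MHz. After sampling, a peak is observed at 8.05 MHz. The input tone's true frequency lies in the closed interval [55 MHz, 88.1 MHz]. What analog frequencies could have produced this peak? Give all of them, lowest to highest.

65.65 MHz, 81.75 MHz

Frequencies that alias to 8.05 MHz are k·fs ± 8.05 MHz for integer k ≥ 0.
k=0: 8.05 MHz.
k=1: 28.8 MHz, 44.9 MHz.
k=2: 65.65 MHz, 81.75 MHz.
k=3: 102.5 MHz, 118.6 MHz.
Within [55 MHz, 88.1 MHz]: 65.65 MHz, 81.75 MHz.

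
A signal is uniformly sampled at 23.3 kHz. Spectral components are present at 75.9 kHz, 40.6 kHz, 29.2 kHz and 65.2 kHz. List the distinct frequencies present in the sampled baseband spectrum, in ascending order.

fs/2 = 11.65 kHz.
75.9 kHz mod fs = 6 kHz.
6 kHz ≤ fs/2 = 11.65 kHz, appears at 6 kHz.
40.6 kHz mod fs = 17.3 kHz.
17.3 kHz > fs/2 = 11.65 kHz, folds to fs − 17.3 kHz = 6 kHz.
29.2 kHz mod fs = 5.9 kHz.
5.9 kHz ≤ fs/2 = 11.65 kHz, appears at 5.9 kHz.
65.2 kHz mod fs = 18.6 kHz.
18.6 kHz > fs/2 = 11.65 kHz, folds to fs − 18.6 kHz = 4.7 kHz.
Distinct values: {4.7 kHz, 5.9 kHz, 6 kHz}.

4.7 kHz, 5.9 kHz, 6 kHz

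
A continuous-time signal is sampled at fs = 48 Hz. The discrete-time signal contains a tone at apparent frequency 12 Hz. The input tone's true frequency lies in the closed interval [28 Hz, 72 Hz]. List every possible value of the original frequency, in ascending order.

Frequencies that alias to 12 Hz are k·fs ± 12 Hz for integer k ≥ 0.
k=0: 12 Hz.
k=1: 36 Hz, 60 Hz.
k=2: 84 Hz, 108 Hz.
Within [28 Hz, 72 Hz]: 36 Hz, 60 Hz.

36 Hz, 60 Hz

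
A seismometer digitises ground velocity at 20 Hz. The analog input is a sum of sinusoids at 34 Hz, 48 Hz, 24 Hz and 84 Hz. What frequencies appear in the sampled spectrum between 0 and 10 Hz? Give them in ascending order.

fs/2 = 10 Hz.
34 Hz mod fs = 14 Hz.
14 Hz > fs/2 = 10 Hz, folds to fs − 14 Hz = 6 Hz.
48 Hz mod fs = 8 Hz.
8 Hz ≤ fs/2 = 10 Hz, appears at 8 Hz.
24 Hz mod fs = 4 Hz.
4 Hz ≤ fs/2 = 10 Hz, appears at 4 Hz.
84 Hz mod fs = 4 Hz.
4 Hz ≤ fs/2 = 10 Hz, appears at 4 Hz.
Distinct values: {4 Hz, 6 Hz, 8 Hz}.

4 Hz, 6 Hz, 8 Hz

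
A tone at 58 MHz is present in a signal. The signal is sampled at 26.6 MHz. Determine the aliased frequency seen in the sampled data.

58 MHz mod fs = 4.8 MHz.
4.8 MHz ≤ fs/2 = 13.3 MHz, appears at 4.8 MHz.

4.8 MHz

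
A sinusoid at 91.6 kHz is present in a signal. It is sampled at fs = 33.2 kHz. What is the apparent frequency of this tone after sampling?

91.6 kHz mod fs = 25.2 kHz.
25.2 kHz > fs/2 = 16.6 kHz, folds to fs − 25.2 kHz = 8 kHz.

8 kHz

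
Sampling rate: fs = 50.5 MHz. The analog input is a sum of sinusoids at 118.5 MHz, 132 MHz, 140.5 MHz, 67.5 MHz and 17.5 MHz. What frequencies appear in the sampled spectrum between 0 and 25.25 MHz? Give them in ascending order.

fs/2 = 25.25 MHz.
118.5 MHz mod fs = 17.5 MHz.
17.5 MHz ≤ fs/2 = 25.25 MHz, appears at 17.5 MHz.
132 MHz mod fs = 31 MHz.
31 MHz > fs/2 = 25.25 MHz, folds to fs − 31 MHz = 19.5 MHz.
140.5 MHz mod fs = 39.5 MHz.
39.5 MHz > fs/2 = 25.25 MHz, folds to fs − 39.5 MHz = 11 MHz.
67.5 MHz mod fs = 17 MHz.
17 MHz ≤ fs/2 = 25.25 MHz, appears at 17 MHz.
17.5 MHz ≤ fs/2 = 25.25 MHz, passes unchanged.
Distinct values: {11 MHz, 17 MHz, 17.5 MHz, 19.5 MHz}.

11 MHz, 17 MHz, 17.5 MHz, 19.5 MHz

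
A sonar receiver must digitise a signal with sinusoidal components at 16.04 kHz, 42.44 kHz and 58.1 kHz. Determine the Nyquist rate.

Highest-frequency component: 58.1 kHz.
Nyquist rate = 2 × 58.1 kHz = 116.2 kHz.

116.2 kHz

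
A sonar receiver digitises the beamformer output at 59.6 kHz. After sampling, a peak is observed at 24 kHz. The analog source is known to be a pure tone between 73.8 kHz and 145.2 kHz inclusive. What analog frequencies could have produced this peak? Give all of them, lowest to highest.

Frequencies that alias to 24 kHz are k·fs ± 24 kHz for integer k ≥ 0.
k=0: 24 kHz.
k=1: 35.6 kHz, 83.6 kHz.
k=2: 95.2 kHz, 143.2 kHz.
k=3: 154.8 kHz, 202.8 kHz.
Within [73.8 kHz, 145.2 kHz]: 83.6 kHz, 95.2 kHz, 143.2 kHz.

83.6 kHz, 95.2 kHz, 143.2 kHz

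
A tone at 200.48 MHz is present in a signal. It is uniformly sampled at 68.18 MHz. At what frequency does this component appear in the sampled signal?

200.48 MHz mod fs = 64.12 MHz.
64.12 MHz > fs/2 = 34.09 MHz, folds to fs − 64.12 MHz = 4.06 MHz.

4.06 MHz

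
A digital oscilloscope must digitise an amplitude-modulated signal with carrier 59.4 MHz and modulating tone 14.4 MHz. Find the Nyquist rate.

147.6 MHz

AM sidebands sit at fc ± fm = 45 MHz and 73.8 MHz.
Highest-frequency component: 73.8 MHz.
Nyquist rate = 2 × 73.8 MHz = 147.6 MHz.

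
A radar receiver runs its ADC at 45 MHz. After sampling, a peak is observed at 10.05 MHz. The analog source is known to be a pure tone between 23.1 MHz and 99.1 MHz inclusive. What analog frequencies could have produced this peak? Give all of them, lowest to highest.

Frequencies that alias to 10.05 MHz are k·fs ± 10.05 MHz for integer k ≥ 0.
k=0: 10.05 MHz.
k=1: 34.95 MHz, 55.05 MHz.
k=2: 79.95 MHz, 100.05 MHz.
k=3: 124.95 MHz, 145.05 MHz.
Within [23.1 MHz, 99.1 MHz]: 34.95 MHz, 55.05 MHz, 79.95 MHz.

34.95 MHz, 55.05 MHz, 79.95 MHz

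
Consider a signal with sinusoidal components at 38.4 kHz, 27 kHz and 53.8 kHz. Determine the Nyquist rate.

107.6 kHz

Highest-frequency component: 53.8 kHz.
Nyquist rate = 2 × 53.8 kHz = 107.6 kHz.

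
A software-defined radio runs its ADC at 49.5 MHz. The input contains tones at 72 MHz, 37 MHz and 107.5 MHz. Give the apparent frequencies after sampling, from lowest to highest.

fs/2 = 24.75 MHz.
72 MHz mod fs = 22.5 MHz.
22.5 MHz ≤ fs/2 = 24.75 MHz, appears at 22.5 MHz.
37 MHz > fs/2 = 24.75 MHz, folds to fs − 37 MHz = 12.5 MHz.
107.5 MHz mod fs = 8.5 MHz.
8.5 MHz ≤ fs/2 = 24.75 MHz, appears at 8.5 MHz.
Distinct values: {8.5 MHz, 12.5 MHz, 22.5 MHz}.

8.5 MHz, 12.5 MHz, 22.5 MHz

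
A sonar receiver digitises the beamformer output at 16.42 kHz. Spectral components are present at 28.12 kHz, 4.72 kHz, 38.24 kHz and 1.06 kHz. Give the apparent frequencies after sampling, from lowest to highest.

fs/2 = 8.21 kHz.
28.12 kHz mod fs = 11.7 kHz.
11.7 kHz > fs/2 = 8.21 kHz, folds to fs − 11.7 kHz = 4.72 kHz.
4.72 kHz ≤ fs/2 = 8.21 kHz, passes unchanged.
38.24 kHz mod fs = 5.4 kHz.
5.4 kHz ≤ fs/2 = 8.21 kHz, appears at 5.4 kHz.
1.06 kHz ≤ fs/2 = 8.21 kHz, passes unchanged.
Distinct values: {1.06 kHz, 4.72 kHz, 5.4 kHz}.

1.06 kHz, 4.72 kHz, 5.4 kHz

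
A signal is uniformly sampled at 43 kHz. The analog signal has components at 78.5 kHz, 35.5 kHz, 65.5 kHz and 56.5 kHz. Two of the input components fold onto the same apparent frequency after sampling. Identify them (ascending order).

35.5 kHz, 78.5 kHz

fs/2 = 21.5 kHz.
78.5 kHz mod fs = 35.5 kHz.
35.5 kHz > fs/2 = 21.5 kHz, folds to fs − 35.5 kHz = 7.5 kHz.
35.5 kHz > fs/2 = 21.5 kHz, folds to fs − 35.5 kHz = 7.5 kHz.
65.5 kHz mod fs = 22.5 kHz.
22.5 kHz > fs/2 = 21.5 kHz, folds to fs − 22.5 kHz = 20.5 kHz.
56.5 kHz mod fs = 13.5 kHz.
13.5 kHz ≤ fs/2 = 21.5 kHz, appears at 13.5 kHz.
35.5 kHz and 78.5 kHz both map to 7.5 kHz.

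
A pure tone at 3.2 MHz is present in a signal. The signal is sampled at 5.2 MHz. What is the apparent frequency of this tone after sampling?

2 MHz

3.2 MHz > fs/2 = 2.6 MHz, folds to fs − 3.2 MHz = 2 MHz.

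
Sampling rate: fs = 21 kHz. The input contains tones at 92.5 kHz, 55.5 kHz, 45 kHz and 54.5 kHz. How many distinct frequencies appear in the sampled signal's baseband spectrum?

fs/2 = 10.5 kHz.
92.5 kHz mod fs = 8.5 kHz.
8.5 kHz ≤ fs/2 = 10.5 kHz, appears at 8.5 kHz.
55.5 kHz mod fs = 13.5 kHz.
13.5 kHz > fs/2 = 10.5 kHz, folds to fs − 13.5 kHz = 7.5 kHz.
45 kHz mod fs = 3 kHz.
3 kHz ≤ fs/2 = 10.5 kHz, appears at 3 kHz.
54.5 kHz mod fs = 12.5 kHz.
12.5 kHz > fs/2 = 10.5 kHz, folds to fs − 12.5 kHz = 8.5 kHz.
Distinct values: {3 kHz, 7.5 kHz, 8.5 kHz} → 3.

3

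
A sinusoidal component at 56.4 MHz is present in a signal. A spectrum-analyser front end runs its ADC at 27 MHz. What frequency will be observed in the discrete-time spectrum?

56.4 MHz mod fs = 2.4 MHz.
2.4 MHz ≤ fs/2 = 13.5 MHz, appears at 2.4 MHz.

2.4 MHz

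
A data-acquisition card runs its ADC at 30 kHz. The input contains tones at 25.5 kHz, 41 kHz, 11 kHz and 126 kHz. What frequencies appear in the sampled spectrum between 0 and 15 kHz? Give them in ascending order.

4.5 kHz, 6 kHz, 11 kHz

fs/2 = 15 kHz.
25.5 kHz > fs/2 = 15 kHz, folds to fs − 25.5 kHz = 4.5 kHz.
41 kHz mod fs = 11 kHz.
11 kHz ≤ fs/2 = 15 kHz, appears at 11 kHz.
11 kHz ≤ fs/2 = 15 kHz, passes unchanged.
126 kHz mod fs = 6 kHz.
6 kHz ≤ fs/2 = 15 kHz, appears at 6 kHz.
Distinct values: {4.5 kHz, 6 kHz, 11 kHz}.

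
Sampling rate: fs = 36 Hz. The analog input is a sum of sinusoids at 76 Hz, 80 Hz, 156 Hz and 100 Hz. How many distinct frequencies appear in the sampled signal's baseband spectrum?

fs/2 = 18 Hz.
76 Hz mod fs = 4 Hz.
4 Hz ≤ fs/2 = 18 Hz, appears at 4 Hz.
80 Hz mod fs = 8 Hz.
8 Hz ≤ fs/2 = 18 Hz, appears at 8 Hz.
156 Hz mod fs = 12 Hz.
12 Hz ≤ fs/2 = 18 Hz, appears at 12 Hz.
100 Hz mod fs = 28 Hz.
28 Hz > fs/2 = 18 Hz, folds to fs − 28 Hz = 8 Hz.
Distinct values: {4 Hz, 8 Hz, 12 Hz} → 3.

3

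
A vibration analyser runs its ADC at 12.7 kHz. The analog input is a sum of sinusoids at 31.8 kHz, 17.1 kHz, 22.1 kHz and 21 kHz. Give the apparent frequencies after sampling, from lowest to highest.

fs/2 = 6.35 kHz.
31.8 kHz mod fs = 6.4 kHz.
6.4 kHz > fs/2 = 6.35 kHz, folds to fs − 6.4 kHz = 6.3 kHz.
17.1 kHz mod fs = 4.4 kHz.
4.4 kHz ≤ fs/2 = 6.35 kHz, appears at 4.4 kHz.
22.1 kHz mod fs = 9.4 kHz.
9.4 kHz > fs/2 = 6.35 kHz, folds to fs − 9.4 kHz = 3.3 kHz.
21 kHz mod fs = 8.3 kHz.
8.3 kHz > fs/2 = 6.35 kHz, folds to fs − 8.3 kHz = 4.4 kHz.
Distinct values: {3.3 kHz, 4.4 kHz, 6.3 kHz}.

3.3 kHz, 4.4 kHz, 6.3 kHz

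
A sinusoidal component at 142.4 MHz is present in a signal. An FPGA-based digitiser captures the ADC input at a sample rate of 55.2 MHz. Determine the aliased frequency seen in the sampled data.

23.2 MHz

142.4 MHz mod fs = 32 MHz.
32 MHz > fs/2 = 27.6 MHz, folds to fs − 32 MHz = 23.2 MHz.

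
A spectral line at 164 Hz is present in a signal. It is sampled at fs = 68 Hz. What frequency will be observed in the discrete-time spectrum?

164 Hz mod fs = 28 Hz.
28 Hz ≤ fs/2 = 34 Hz, appears at 28 Hz.

28 Hz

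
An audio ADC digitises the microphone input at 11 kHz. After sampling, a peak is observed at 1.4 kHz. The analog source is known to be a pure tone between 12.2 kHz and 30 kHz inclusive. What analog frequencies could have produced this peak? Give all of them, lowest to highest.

Frequencies that alias to 1.4 kHz are k·fs ± 1.4 kHz for integer k ≥ 0.
k=0: 1.4 kHz.
k=1: 9.6 kHz, 12.4 kHz.
k=2: 20.6 kHz, 23.4 kHz.
k=3: 31.6 kHz, 34.4 kHz.
Within [12.2 kHz, 30 kHz]: 12.4 kHz, 20.6 kHz, 23.4 kHz.

12.4 kHz, 20.6 kHz, 23.4 kHz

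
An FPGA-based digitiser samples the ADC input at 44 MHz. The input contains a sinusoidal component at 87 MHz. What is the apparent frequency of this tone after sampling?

87 MHz mod fs = 43 MHz.
43 MHz > fs/2 = 22 MHz, folds to fs − 43 MHz = 1 MHz.

1 MHz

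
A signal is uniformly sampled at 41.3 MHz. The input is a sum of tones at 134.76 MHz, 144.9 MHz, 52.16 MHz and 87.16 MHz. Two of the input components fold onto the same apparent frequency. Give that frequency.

10.86 MHz

fs/2 = 20.65 MHz.
134.76 MHz mod fs = 10.86 MHz.
10.86 MHz ≤ fs/2 = 20.65 MHz, appears at 10.86 MHz.
144.9 MHz mod fs = 21 MHz.
21 MHz > fs/2 = 20.65 MHz, folds to fs − 21 MHz = 20.3 MHz.
52.16 MHz mod fs = 10.86 MHz.
10.86 MHz ≤ fs/2 = 20.65 MHz, appears at 10.86 MHz.
87.16 MHz mod fs = 4.56 MHz.
4.56 MHz ≤ fs/2 = 20.65 MHz, appears at 4.56 MHz.
52.16 MHz and 134.76 MHz both map to 10.86 MHz.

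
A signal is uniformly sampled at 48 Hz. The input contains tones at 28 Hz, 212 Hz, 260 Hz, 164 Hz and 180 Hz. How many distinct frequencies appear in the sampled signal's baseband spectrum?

fs/2 = 24 Hz.
28 Hz > fs/2 = 24 Hz, folds to fs − 28 Hz = 20 Hz.
212 Hz mod fs = 20 Hz.
20 Hz ≤ fs/2 = 24 Hz, appears at 20 Hz.
260 Hz mod fs = 20 Hz.
20 Hz ≤ fs/2 = 24 Hz, appears at 20 Hz.
164 Hz mod fs = 20 Hz.
20 Hz ≤ fs/2 = 24 Hz, appears at 20 Hz.
180 Hz mod fs = 36 Hz.
36 Hz > fs/2 = 24 Hz, folds to fs − 36 Hz = 12 Hz.
Distinct values: {12 Hz, 20 Hz} → 2.

2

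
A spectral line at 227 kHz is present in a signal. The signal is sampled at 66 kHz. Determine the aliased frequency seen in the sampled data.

227 kHz mod fs = 29 kHz.
29 kHz ≤ fs/2 = 33 kHz, appears at 29 kHz.

29 kHz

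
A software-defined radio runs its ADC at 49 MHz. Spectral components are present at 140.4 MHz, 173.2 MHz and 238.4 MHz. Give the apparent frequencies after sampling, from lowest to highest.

fs/2 = 24.5 MHz.
140.4 MHz mod fs = 42.4 MHz.
42.4 MHz > fs/2 = 24.5 MHz, folds to fs − 42.4 MHz = 6.6 MHz.
173.2 MHz mod fs = 26.2 MHz.
26.2 MHz > fs/2 = 24.5 MHz, folds to fs − 26.2 MHz = 22.8 MHz.
238.4 MHz mod fs = 42.4 MHz.
42.4 MHz > fs/2 = 24.5 MHz, folds to fs − 42.4 MHz = 6.6 MHz.
Distinct values: {6.6 MHz, 22.8 MHz}.

6.6 MHz, 22.8 MHz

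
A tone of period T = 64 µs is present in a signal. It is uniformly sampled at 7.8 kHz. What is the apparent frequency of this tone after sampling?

0.025 kHz

T = 64 µs → f = 1/T = 15.625 kHz.
15.625 kHz mod fs = 0.025 kHz.
0.025 kHz ≤ fs/2 = 3.9 kHz, appears at 0.025 kHz.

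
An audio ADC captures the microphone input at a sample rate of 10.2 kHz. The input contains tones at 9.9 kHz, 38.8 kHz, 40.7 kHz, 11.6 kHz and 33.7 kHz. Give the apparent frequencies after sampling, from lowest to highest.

fs/2 = 5.1 kHz.
9.9 kHz > fs/2 = 5.1 kHz, folds to fs − 9.9 kHz = 0.3 kHz.
38.8 kHz mod fs = 8.2 kHz.
8.2 kHz > fs/2 = 5.1 kHz, folds to fs − 8.2 kHz = 2 kHz.
40.7 kHz mod fs = 10.1 kHz.
10.1 kHz > fs/2 = 5.1 kHz, folds to fs − 10.1 kHz = 0.1 kHz.
11.6 kHz mod fs = 1.4 kHz.
1.4 kHz ≤ fs/2 = 5.1 kHz, appears at 1.4 kHz.
33.7 kHz mod fs = 3.1 kHz.
3.1 kHz ≤ fs/2 = 5.1 kHz, appears at 3.1 kHz.
Distinct values: {0.1 kHz, 0.3 kHz, 1.4 kHz, 2 kHz, 3.1 kHz}.

0.1 kHz, 0.3 kHz, 1.4 kHz, 2 kHz, 3.1 kHz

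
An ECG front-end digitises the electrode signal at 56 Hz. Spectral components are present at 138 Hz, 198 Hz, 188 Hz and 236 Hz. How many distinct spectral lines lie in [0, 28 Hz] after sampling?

fs/2 = 28 Hz.
138 Hz mod fs = 26 Hz.
26 Hz ≤ fs/2 = 28 Hz, appears at 26 Hz.
198 Hz mod fs = 30 Hz.
30 Hz > fs/2 = 28 Hz, folds to fs − 30 Hz = 26 Hz.
188 Hz mod fs = 20 Hz.
20 Hz ≤ fs/2 = 28 Hz, appears at 20 Hz.
236 Hz mod fs = 12 Hz.
12 Hz ≤ fs/2 = 28 Hz, appears at 12 Hz.
Distinct values: {12 Hz, 20 Hz, 26 Hz} → 3.

3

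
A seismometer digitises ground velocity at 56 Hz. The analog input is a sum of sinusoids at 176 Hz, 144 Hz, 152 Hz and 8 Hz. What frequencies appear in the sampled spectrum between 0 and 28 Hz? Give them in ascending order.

fs/2 = 28 Hz.
176 Hz mod fs = 8 Hz.
8 Hz ≤ fs/2 = 28 Hz, appears at 8 Hz.
144 Hz mod fs = 32 Hz.
32 Hz > fs/2 = 28 Hz, folds to fs − 32 Hz = 24 Hz.
152 Hz mod fs = 40 Hz.
40 Hz > fs/2 = 28 Hz, folds to fs − 40 Hz = 16 Hz.
8 Hz ≤ fs/2 = 28 Hz, passes unchanged.
Distinct values: {8 Hz, 16 Hz, 24 Hz}.

8 Hz, 16 Hz, 24 Hz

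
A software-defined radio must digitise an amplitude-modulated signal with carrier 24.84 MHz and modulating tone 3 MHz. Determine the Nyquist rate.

55.68 MHz

AM sidebands sit at fc ± fm = 21.84 MHz and 27.84 MHz.
Highest-frequency component: 27.84 MHz.
Nyquist rate = 2 × 27.84 MHz = 55.68 MHz.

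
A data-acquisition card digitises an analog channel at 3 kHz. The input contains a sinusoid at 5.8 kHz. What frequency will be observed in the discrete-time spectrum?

0.2 kHz

5.8 kHz mod fs = 2.8 kHz.
2.8 kHz > fs/2 = 1.5 kHz, folds to fs − 2.8 kHz = 0.2 kHz.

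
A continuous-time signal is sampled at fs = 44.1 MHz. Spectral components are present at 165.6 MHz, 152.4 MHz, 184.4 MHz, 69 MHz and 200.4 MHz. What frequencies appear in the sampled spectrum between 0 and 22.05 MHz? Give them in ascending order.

fs/2 = 22.05 MHz.
165.6 MHz mod fs = 33.3 MHz.
33.3 MHz > fs/2 = 22.05 MHz, folds to fs − 33.3 MHz = 10.8 MHz.
152.4 MHz mod fs = 20.1 MHz.
20.1 MHz ≤ fs/2 = 22.05 MHz, appears at 20.1 MHz.
184.4 MHz mod fs = 8 MHz.
8 MHz ≤ fs/2 = 22.05 MHz, appears at 8 MHz.
69 MHz mod fs = 24.9 MHz.
24.9 MHz > fs/2 = 22.05 MHz, folds to fs − 24.9 MHz = 19.2 MHz.
200.4 MHz mod fs = 24 MHz.
24 MHz > fs/2 = 22.05 MHz, folds to fs − 24 MHz = 20.1 MHz.
Distinct values: {8 MHz, 10.8 MHz, 19.2 MHz, 20.1 MHz}.

8 MHz, 10.8 MHz, 19.2 MHz, 20.1 MHz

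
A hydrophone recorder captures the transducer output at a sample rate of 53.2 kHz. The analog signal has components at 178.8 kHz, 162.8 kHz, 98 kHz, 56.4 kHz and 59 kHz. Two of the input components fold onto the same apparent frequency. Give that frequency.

fs/2 = 26.6 kHz.
178.8 kHz mod fs = 19.2 kHz.
19.2 kHz ≤ fs/2 = 26.6 kHz, appears at 19.2 kHz.
162.8 kHz mod fs = 3.2 kHz.
3.2 kHz ≤ fs/2 = 26.6 kHz, appears at 3.2 kHz.
98 kHz mod fs = 44.8 kHz.
44.8 kHz > fs/2 = 26.6 kHz, folds to fs − 44.8 kHz = 8.4 kHz.
56.4 kHz mod fs = 3.2 kHz.
3.2 kHz ≤ fs/2 = 26.6 kHz, appears at 3.2 kHz.
59 kHz mod fs = 5.8 kHz.
5.8 kHz ≤ fs/2 = 26.6 kHz, appears at 5.8 kHz.
56.4 kHz and 162.8 kHz both map to 3.2 kHz.

3.2 kHz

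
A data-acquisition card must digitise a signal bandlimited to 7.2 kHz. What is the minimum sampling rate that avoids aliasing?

Nyquist rate = 2 × 7.2 kHz = 14.4 kHz.

14.4 kHz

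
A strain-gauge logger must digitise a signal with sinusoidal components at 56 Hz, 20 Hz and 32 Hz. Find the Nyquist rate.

112 Hz

Highest-frequency component: 56 Hz.
Nyquist rate = 2 × 56 Hz = 112 Hz.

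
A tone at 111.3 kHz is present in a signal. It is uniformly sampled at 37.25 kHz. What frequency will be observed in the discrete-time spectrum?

111.3 kHz mod fs = 36.8 kHz.
36.8 kHz > fs/2 = 18.625 kHz, folds to fs − 36.8 kHz = 0.45 kHz.

0.45 kHz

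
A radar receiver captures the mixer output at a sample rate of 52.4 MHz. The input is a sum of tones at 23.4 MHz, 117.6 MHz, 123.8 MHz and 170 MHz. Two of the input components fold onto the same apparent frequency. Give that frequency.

12.8 MHz

fs/2 = 26.2 MHz.
23.4 MHz ≤ fs/2 = 26.2 MHz, passes unchanged.
117.6 MHz mod fs = 12.8 MHz.
12.8 MHz ≤ fs/2 = 26.2 MHz, appears at 12.8 MHz.
123.8 MHz mod fs = 19 MHz.
19 MHz ≤ fs/2 = 26.2 MHz, appears at 19 MHz.
170 MHz mod fs = 12.8 MHz.
12.8 MHz ≤ fs/2 = 26.2 MHz, appears at 12.8 MHz.
117.6 MHz and 170 MHz both map to 12.8 MHz.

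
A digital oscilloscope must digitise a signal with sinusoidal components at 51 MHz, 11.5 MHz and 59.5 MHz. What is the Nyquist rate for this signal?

Highest-frequency component: 59.5 MHz.
Nyquist rate = 2 × 59.5 MHz = 119 MHz.

119 MHz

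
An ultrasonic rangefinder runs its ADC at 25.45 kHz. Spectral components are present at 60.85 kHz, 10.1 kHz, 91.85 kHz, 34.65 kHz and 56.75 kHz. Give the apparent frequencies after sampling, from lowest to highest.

5.85 kHz, 9.2 kHz, 9.95 kHz, 10.1 kHz

fs/2 = 12.725 kHz.
60.85 kHz mod fs = 9.95 kHz.
9.95 kHz ≤ fs/2 = 12.725 kHz, appears at 9.95 kHz.
10.1 kHz ≤ fs/2 = 12.725 kHz, passes unchanged.
91.85 kHz mod fs = 15.5 kHz.
15.5 kHz > fs/2 = 12.725 kHz, folds to fs − 15.5 kHz = 9.95 kHz.
34.65 kHz mod fs = 9.2 kHz.
9.2 kHz ≤ fs/2 = 12.725 kHz, appears at 9.2 kHz.
56.75 kHz mod fs = 5.85 kHz.
5.85 kHz ≤ fs/2 = 12.725 kHz, appears at 5.85 kHz.
Distinct values: {5.85 kHz, 9.2 kHz, 9.95 kHz, 10.1 kHz}.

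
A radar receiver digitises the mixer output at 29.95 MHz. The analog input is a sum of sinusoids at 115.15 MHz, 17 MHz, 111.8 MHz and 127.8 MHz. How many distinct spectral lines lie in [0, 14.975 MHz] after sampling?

fs/2 = 14.975 MHz.
115.15 MHz mod fs = 25.3 MHz.
25.3 MHz > fs/2 = 14.975 MHz, folds to fs − 25.3 MHz = 4.65 MHz.
17 MHz > fs/2 = 14.975 MHz, folds to fs − 17 MHz = 12.95 MHz.
111.8 MHz mod fs = 21.95 MHz.
21.95 MHz > fs/2 = 14.975 MHz, folds to fs − 21.95 MHz = 8 MHz.
127.8 MHz mod fs = 8 MHz.
8 MHz ≤ fs/2 = 14.975 MHz, appears at 8 MHz.
Distinct values: {4.65 MHz, 8 MHz, 12.95 MHz} → 3.

3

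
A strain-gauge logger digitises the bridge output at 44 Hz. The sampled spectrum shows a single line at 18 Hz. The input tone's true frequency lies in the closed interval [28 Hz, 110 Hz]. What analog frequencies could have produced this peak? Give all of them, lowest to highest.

62 Hz, 70 Hz, 106 Hz

Frequencies that alias to 18 Hz are k·fs ± 18 Hz for integer k ≥ 0.
k=0: 18 Hz.
k=1: 26 Hz, 62 Hz.
k=2: 70 Hz, 106 Hz.
k=3: 114 Hz, 150 Hz.
Within [28 Hz, 110 Hz]: 62 Hz, 70 Hz, 106 Hz.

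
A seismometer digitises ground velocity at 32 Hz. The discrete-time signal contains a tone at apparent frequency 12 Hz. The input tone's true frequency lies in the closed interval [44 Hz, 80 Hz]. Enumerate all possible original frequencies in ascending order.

Frequencies that alias to 12 Hz are k·fs ± 12 Hz for integer k ≥ 0.
k=0: 12 Hz.
k=1: 20 Hz, 44 Hz.
k=2: 52 Hz, 76 Hz.
k=3: 84 Hz, 108 Hz.
Within [44 Hz, 80 Hz]: 44 Hz, 52 Hz, 76 Hz.

44 Hz, 52 Hz, 76 Hz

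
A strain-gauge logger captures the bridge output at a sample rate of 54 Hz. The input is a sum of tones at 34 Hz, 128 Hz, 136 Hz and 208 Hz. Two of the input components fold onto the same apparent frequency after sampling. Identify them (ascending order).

fs/2 = 27 Hz.
34 Hz > fs/2 = 27 Hz, folds to fs − 34 Hz = 20 Hz.
128 Hz mod fs = 20 Hz.
20 Hz ≤ fs/2 = 27 Hz, appears at 20 Hz.
136 Hz mod fs = 28 Hz.
28 Hz > fs/2 = 27 Hz, folds to fs − 28 Hz = 26 Hz.
208 Hz mod fs = 46 Hz.
46 Hz > fs/2 = 27 Hz, folds to fs − 46 Hz = 8 Hz.
34 Hz and 128 Hz both map to 20 Hz.

34 Hz, 128 Hz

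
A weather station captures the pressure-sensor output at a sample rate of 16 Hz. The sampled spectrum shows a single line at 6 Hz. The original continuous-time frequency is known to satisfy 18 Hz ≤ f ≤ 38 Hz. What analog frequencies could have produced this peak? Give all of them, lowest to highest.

Frequencies that alias to 6 Hz are k·fs ± 6 Hz for integer k ≥ 0.
k=0: 6 Hz.
k=1: 10 Hz, 22 Hz.
k=2: 26 Hz, 38 Hz.
k=3: 42 Hz, 54 Hz.
Within [18 Hz, 38 Hz]: 22 Hz, 26 Hz, 38 Hz.

22 Hz, 26 Hz, 38 Hz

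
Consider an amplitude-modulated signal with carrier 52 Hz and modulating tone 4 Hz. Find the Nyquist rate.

112 Hz

AM sidebands sit at fc ± fm = 48 Hz and 56 Hz.
Highest-frequency component: 56 Hz.
Nyquist rate = 2 × 56 Hz = 112 Hz.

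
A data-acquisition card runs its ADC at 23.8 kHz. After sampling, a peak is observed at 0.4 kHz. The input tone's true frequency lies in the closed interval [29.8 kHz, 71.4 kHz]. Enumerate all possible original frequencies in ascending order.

Frequencies that alias to 0.4 kHz are k·fs ± 0.4 kHz for integer k ≥ 0.
k=0: 0.4 kHz.
k=1: 23.4 kHz, 24.2 kHz.
k=2: 47.2 kHz, 48 kHz.
k=3: 71 kHz, 71.8 kHz.
k=4: 94.8 kHz, 95.6 kHz.
Within [29.8 kHz, 71.4 kHz]: 47.2 kHz, 48 kHz, 71 kHz.

47.2 kHz, 48 kHz, 71 kHz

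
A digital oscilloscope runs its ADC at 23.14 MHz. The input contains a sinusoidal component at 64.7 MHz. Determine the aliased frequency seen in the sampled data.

64.7 MHz mod fs = 18.42 MHz.
18.42 MHz > fs/2 = 11.57 MHz, folds to fs − 18.42 MHz = 4.72 MHz.

4.72 MHz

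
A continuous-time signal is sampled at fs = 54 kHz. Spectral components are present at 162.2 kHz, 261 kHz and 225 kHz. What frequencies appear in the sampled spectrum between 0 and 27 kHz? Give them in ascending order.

0.2 kHz, 9 kHz

fs/2 = 27 kHz.
162.2 kHz mod fs = 0.2 kHz.
0.2 kHz ≤ fs/2 = 27 kHz, appears at 0.2 kHz.
261 kHz mod fs = 45 kHz.
45 kHz > fs/2 = 27 kHz, folds to fs − 45 kHz = 9 kHz.
225 kHz mod fs = 9 kHz.
9 kHz ≤ fs/2 = 27 kHz, appears at 9 kHz.
Distinct values: {0.2 kHz, 9 kHz}.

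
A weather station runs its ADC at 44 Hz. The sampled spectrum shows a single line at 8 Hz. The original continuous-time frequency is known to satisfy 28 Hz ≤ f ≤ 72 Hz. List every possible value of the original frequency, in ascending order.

Frequencies that alias to 8 Hz are k·fs ± 8 Hz for integer k ≥ 0.
k=0: 8 Hz.
k=1: 36 Hz, 52 Hz.
k=2: 80 Hz, 96 Hz.
Within [28 Hz, 72 Hz]: 36 Hz, 52 Hz.

36 Hz, 52 Hz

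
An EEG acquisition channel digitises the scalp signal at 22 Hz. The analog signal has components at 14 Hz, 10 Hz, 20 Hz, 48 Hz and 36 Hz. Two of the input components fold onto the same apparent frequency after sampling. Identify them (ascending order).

fs/2 = 11 Hz.
14 Hz > fs/2 = 11 Hz, folds to fs − 14 Hz = 8 Hz.
10 Hz ≤ fs/2 = 11 Hz, passes unchanged.
20 Hz > fs/2 = 11 Hz, folds to fs − 20 Hz = 2 Hz.
48 Hz mod fs = 4 Hz.
4 Hz ≤ fs/2 = 11 Hz, appears at 4 Hz.
36 Hz mod fs = 14 Hz.
14 Hz > fs/2 = 11 Hz, folds to fs − 14 Hz = 8 Hz.
14 Hz and 36 Hz both map to 8 Hz.

14 Hz, 36 Hz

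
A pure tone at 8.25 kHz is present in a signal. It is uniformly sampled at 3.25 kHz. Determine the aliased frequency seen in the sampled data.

8.25 kHz mod fs = 1.75 kHz.
1.75 kHz > fs/2 = 1.625 kHz, folds to fs − 1.75 kHz = 1.5 kHz.

1.5 kHz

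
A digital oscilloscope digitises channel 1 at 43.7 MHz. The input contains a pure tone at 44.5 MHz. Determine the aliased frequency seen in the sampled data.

0.8 MHz

44.5 MHz mod fs = 0.8 MHz.
0.8 MHz ≤ fs/2 = 21.85 MHz, appears at 0.8 MHz.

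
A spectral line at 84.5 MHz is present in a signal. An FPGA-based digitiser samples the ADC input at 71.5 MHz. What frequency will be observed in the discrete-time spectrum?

84.5 MHz mod fs = 13 MHz.
13 MHz ≤ fs/2 = 35.75 MHz, appears at 13 MHz.

13 MHz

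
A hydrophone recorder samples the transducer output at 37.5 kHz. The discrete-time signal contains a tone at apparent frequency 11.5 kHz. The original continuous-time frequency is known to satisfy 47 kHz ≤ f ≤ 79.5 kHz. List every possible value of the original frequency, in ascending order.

49 kHz, 63.5 kHz

Frequencies that alias to 11.5 kHz are k·fs ± 11.5 kHz for integer k ≥ 0.
k=0: 11.5 kHz.
k=1: 26 kHz, 49 kHz.
k=2: 63.5 kHz, 86.5 kHz.
k=3: 101 kHz, 124 kHz.
Within [47 kHz, 79.5 kHz]: 49 kHz, 63.5 kHz.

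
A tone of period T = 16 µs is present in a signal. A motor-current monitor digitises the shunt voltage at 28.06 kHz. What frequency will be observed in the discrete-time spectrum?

T = 16 µs → f = 1/T = 62.5 kHz.
62.5 kHz mod fs = 6.38 kHz.
6.38 kHz ≤ fs/2 = 14.03 kHz, appears at 6.38 kHz.

6.38 kHz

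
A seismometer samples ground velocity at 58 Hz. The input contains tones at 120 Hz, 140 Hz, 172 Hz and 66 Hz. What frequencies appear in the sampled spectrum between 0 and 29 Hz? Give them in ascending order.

fs/2 = 29 Hz.
120 Hz mod fs = 4 Hz.
4 Hz ≤ fs/2 = 29 Hz, appears at 4 Hz.
140 Hz mod fs = 24 Hz.
24 Hz ≤ fs/2 = 29 Hz, appears at 24 Hz.
172 Hz mod fs = 56 Hz.
56 Hz > fs/2 = 29 Hz, folds to fs − 56 Hz = 2 Hz.
66 Hz mod fs = 8 Hz.
8 Hz ≤ fs/2 = 29 Hz, appears at 8 Hz.
Distinct values: {2 Hz, 4 Hz, 8 Hz, 24 Hz}.

2 Hz, 4 Hz, 8 Hz, 24 Hz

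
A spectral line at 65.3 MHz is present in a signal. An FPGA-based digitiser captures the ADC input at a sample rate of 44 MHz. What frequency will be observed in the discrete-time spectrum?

65.3 MHz mod fs = 21.3 MHz.
21.3 MHz ≤ fs/2 = 22 MHz, appears at 21.3 MHz.

21.3 MHz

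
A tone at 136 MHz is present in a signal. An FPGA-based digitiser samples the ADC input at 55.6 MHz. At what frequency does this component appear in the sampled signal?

136 MHz mod fs = 24.8 MHz.
24.8 MHz ≤ fs/2 = 27.8 MHz, appears at 24.8 MHz.

24.8 MHz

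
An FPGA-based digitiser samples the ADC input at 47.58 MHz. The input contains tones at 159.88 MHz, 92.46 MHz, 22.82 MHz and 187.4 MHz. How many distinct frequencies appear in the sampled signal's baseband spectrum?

4

fs/2 = 23.79 MHz.
159.88 MHz mod fs = 17.14 MHz.
17.14 MHz ≤ fs/2 = 23.79 MHz, appears at 17.14 MHz.
92.46 MHz mod fs = 44.88 MHz.
44.88 MHz > fs/2 = 23.79 MHz, folds to fs − 44.88 MHz = 2.7 MHz.
22.82 MHz ≤ fs/2 = 23.79 MHz, passes unchanged.
187.4 MHz mod fs = 44.66 MHz.
44.66 MHz > fs/2 = 23.79 MHz, folds to fs − 44.66 MHz = 2.92 MHz.
Distinct values: {2.7 MHz, 2.92 MHz, 17.14 MHz, 22.82 MHz} → 4.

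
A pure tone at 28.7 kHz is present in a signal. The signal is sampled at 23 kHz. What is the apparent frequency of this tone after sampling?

5.7 kHz

28.7 kHz mod fs = 5.7 kHz.
5.7 kHz ≤ fs/2 = 11.5 kHz, appears at 5.7 kHz.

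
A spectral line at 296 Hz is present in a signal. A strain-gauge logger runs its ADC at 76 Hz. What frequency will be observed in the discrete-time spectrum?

296 Hz mod fs = 68 Hz.
68 Hz > fs/2 = 38 Hz, folds to fs − 68 Hz = 8 Hz.

8 Hz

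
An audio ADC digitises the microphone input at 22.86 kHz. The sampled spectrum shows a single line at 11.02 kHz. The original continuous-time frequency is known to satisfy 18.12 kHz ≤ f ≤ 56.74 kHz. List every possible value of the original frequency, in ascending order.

Frequencies that alias to 11.02 kHz are k·fs ± 11.02 kHz for integer k ≥ 0.
k=0: 11.02 kHz.
k=1: 11.84 kHz, 33.88 kHz.
k=2: 34.7 kHz, 56.74 kHz.
k=3: 57.56 kHz, 79.6 kHz.
Within [18.12 kHz, 56.74 kHz]: 33.88 kHz, 34.7 kHz, 56.74 kHz.

33.88 kHz, 34.7 kHz, 56.74 kHz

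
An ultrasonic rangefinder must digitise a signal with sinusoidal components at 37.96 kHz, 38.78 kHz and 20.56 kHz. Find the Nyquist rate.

Highest-frequency component: 38.78 kHz.
Nyquist rate = 2 × 38.78 kHz = 77.56 kHz.

77.56 kHz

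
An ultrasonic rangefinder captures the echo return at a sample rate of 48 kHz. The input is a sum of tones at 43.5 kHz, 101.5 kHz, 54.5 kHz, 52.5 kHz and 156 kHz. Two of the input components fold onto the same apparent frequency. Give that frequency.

fs/2 = 24 kHz.
43.5 kHz > fs/2 = 24 kHz, folds to fs − 43.5 kHz = 4.5 kHz.
101.5 kHz mod fs = 5.5 kHz.
5.5 kHz ≤ fs/2 = 24 kHz, appears at 5.5 kHz.
54.5 kHz mod fs = 6.5 kHz.
6.5 kHz ≤ fs/2 = 24 kHz, appears at 6.5 kHz.
52.5 kHz mod fs = 4.5 kHz.
4.5 kHz ≤ fs/2 = 24 kHz, appears at 4.5 kHz.
156 kHz mod fs = 12 kHz.
12 kHz ≤ fs/2 = 24 kHz, appears at 12 kHz.
43.5 kHz and 52.5 kHz both map to 4.5 kHz.

4.5 kHz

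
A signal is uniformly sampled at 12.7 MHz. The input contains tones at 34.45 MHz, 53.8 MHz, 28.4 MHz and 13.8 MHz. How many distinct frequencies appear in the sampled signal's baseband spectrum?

fs/2 = 6.35 MHz.
34.45 MHz mod fs = 9.05 MHz.
9.05 MHz > fs/2 = 6.35 MHz, folds to fs − 9.05 MHz = 3.65 MHz.
53.8 MHz mod fs = 3 MHz.
3 MHz ≤ fs/2 = 6.35 MHz, appears at 3 MHz.
28.4 MHz mod fs = 3 MHz.
3 MHz ≤ fs/2 = 6.35 MHz, appears at 3 MHz.
13.8 MHz mod fs = 1.1 MHz.
1.1 MHz ≤ fs/2 = 6.35 MHz, appears at 1.1 MHz.
Distinct values: {1.1 MHz, 3 MHz, 3.65 MHz} → 3.

3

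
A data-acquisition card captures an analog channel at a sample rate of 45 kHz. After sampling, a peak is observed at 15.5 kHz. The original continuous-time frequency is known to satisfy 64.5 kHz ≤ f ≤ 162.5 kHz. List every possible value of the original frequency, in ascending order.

Frequencies that alias to 15.5 kHz are k·fs ± 15.5 kHz for integer k ≥ 0.
k=0: 15.5 kHz.
k=1: 29.5 kHz, 60.5 kHz.
k=2: 74.5 kHz, 105.5 kHz.
k=3: 119.5 kHz, 150.5 kHz.
k=4: 164.5 kHz, 195.5 kHz.
Within [64.5 kHz, 162.5 kHz]: 74.5 kHz, 105.5 kHz, 119.5 kHz, 150.5 kHz.

74.5 kHz, 105.5 kHz, 119.5 kHz, 150.5 kHz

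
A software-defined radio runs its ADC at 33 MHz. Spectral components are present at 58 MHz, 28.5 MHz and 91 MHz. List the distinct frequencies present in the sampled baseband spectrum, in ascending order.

4.5 MHz, 8 MHz

fs/2 = 16.5 MHz.
58 MHz mod fs = 25 MHz.
25 MHz > fs/2 = 16.5 MHz, folds to fs − 25 MHz = 8 MHz.
28.5 MHz > fs/2 = 16.5 MHz, folds to fs − 28.5 MHz = 4.5 MHz.
91 MHz mod fs = 25 MHz.
25 MHz > fs/2 = 16.5 MHz, folds to fs − 25 MHz = 8 MHz.
Distinct values: {4.5 MHz, 8 MHz}.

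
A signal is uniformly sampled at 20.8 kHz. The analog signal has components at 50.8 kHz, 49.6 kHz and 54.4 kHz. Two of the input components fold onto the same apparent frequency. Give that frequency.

8 kHz

fs/2 = 10.4 kHz.
50.8 kHz mod fs = 9.2 kHz.
9.2 kHz ≤ fs/2 = 10.4 kHz, appears at 9.2 kHz.
49.6 kHz mod fs = 8 kHz.
8 kHz ≤ fs/2 = 10.4 kHz, appears at 8 kHz.
54.4 kHz mod fs = 12.8 kHz.
12.8 kHz > fs/2 = 10.4 kHz, folds to fs − 12.8 kHz = 8 kHz.
49.6 kHz and 54.4 kHz both map to 8 kHz.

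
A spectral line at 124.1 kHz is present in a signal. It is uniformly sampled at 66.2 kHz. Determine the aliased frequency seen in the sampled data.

8.3 kHz

124.1 kHz mod fs = 57.9 kHz.
57.9 kHz > fs/2 = 33.1 kHz, folds to fs − 57.9 kHz = 8.3 kHz.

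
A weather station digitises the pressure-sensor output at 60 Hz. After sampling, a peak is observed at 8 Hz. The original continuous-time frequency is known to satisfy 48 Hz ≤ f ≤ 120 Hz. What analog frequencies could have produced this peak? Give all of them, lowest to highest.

Frequencies that alias to 8 Hz are k·fs ± 8 Hz for integer k ≥ 0.
k=0: 8 Hz.
k=1: 52 Hz, 68 Hz.
k=2: 112 Hz, 128 Hz.
k=3: 172 Hz, 188 Hz.
Within [48 Hz, 120 Hz]: 52 Hz, 68 Hz, 112 Hz.

52 Hz, 68 Hz, 112 Hz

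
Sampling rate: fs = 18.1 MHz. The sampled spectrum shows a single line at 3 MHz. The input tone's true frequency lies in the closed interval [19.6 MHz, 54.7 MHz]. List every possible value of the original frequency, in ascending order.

21.1 MHz, 33.2 MHz, 39.2 MHz, 51.3 MHz

Frequencies that alias to 3 MHz are k·fs ± 3 MHz for integer k ≥ 0.
k=0: 3 MHz.
k=1: 15.1 MHz, 21.1 MHz.
k=2: 33.2 MHz, 39.2 MHz.
k=3: 51.3 MHz, 57.3 MHz.
k=4: 69.4 MHz, 75.4 MHz.
Within [19.6 MHz, 54.7 MHz]: 21.1 MHz, 33.2 MHz, 39.2 MHz, 51.3 MHz.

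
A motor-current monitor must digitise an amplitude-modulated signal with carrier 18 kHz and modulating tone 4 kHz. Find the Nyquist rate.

AM sidebands sit at fc ± fm = 14 kHz and 22 kHz.
Highest-frequency component: 22 kHz.
Nyquist rate = 2 × 22 kHz = 44 kHz.

44 kHz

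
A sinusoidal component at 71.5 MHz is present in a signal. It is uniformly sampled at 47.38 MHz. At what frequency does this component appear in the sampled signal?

71.5 MHz mod fs = 24.12 MHz.
24.12 MHz > fs/2 = 23.69 MHz, folds to fs − 24.12 MHz = 23.26 MHz.

23.26 MHz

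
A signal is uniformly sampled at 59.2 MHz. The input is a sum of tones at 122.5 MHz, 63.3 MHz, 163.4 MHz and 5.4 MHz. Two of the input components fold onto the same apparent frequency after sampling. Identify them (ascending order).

fs/2 = 29.6 MHz.
122.5 MHz mod fs = 4.1 MHz.
4.1 MHz ≤ fs/2 = 29.6 MHz, appears at 4.1 MHz.
63.3 MHz mod fs = 4.1 MHz.
4.1 MHz ≤ fs/2 = 29.6 MHz, appears at 4.1 MHz.
163.4 MHz mod fs = 45 MHz.
45 MHz > fs/2 = 29.6 MHz, folds to fs − 45 MHz = 14.2 MHz.
5.4 MHz ≤ fs/2 = 29.6 MHz, passes unchanged.
63.3 MHz and 122.5 MHz both map to 4.1 MHz.

63.3 MHz, 122.5 MHz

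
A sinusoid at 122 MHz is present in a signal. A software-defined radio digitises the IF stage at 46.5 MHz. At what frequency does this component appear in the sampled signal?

17.5 MHz

122 MHz mod fs = 29 MHz.
29 MHz > fs/2 = 23.25 MHz, folds to fs − 29 MHz = 17.5 MHz.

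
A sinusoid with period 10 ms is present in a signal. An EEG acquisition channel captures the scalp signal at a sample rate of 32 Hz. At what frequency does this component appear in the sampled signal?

4 Hz

T = 10 ms → f = 1/T = 100 Hz.
100 Hz mod fs = 4 Hz.
4 Hz ≤ fs/2 = 16 Hz, appears at 4 Hz.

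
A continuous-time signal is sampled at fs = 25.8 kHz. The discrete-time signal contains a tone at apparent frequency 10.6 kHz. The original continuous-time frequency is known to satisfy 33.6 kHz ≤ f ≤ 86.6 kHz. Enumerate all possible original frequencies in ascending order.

Frequencies that alias to 10.6 kHz are k·fs ± 10.6 kHz for integer k ≥ 0.
k=0: 10.6 kHz.
k=1: 15.2 kHz, 36.4 kHz.
k=2: 41 kHz, 62.2 kHz.
k=3: 66.8 kHz, 88 kHz.
k=4: 92.6 kHz, 113.8 kHz.
Within [33.6 kHz, 86.6 kHz]: 36.4 kHz, 41 kHz, 62.2 kHz, 66.8 kHz.

36.4 kHz, 41 kHz, 62.2 kHz, 66.8 kHz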